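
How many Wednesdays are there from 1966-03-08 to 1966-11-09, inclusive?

1966-03-08 is a Tuesday.
The range spans 247 days (inclusive of both endpoints).
247 = 7 × 35 + 2, so there are 35 full weeks plus 2 extra days.
Each full week contributes one Wednesday: 35 so far.
The 2 extra days are Tue, Wed — 1 of them qualifies.
Total: 35 + 1 = 36.

36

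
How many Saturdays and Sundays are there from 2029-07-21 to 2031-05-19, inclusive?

2029-07-21 is a Saturday.
That's 668 days from start to end, counting both.
668 = 7 × 95 + 3, so there are 95 full weeks plus 3 extra days.
Each full week contributes 2 weekend days (Sat, Sun): 95 × 2 = 190.
The 3 extra days are Sat, Sun, Mon — 2 of them qualify.
Total: 190 + 2 = 192.

192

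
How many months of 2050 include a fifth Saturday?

5

A month has five Saturdays exactly when Saturday falls within its first (length − 28) days.
Jan: 31 days, starts Sat → 5 of Sat, Sun, Mon ✓
Feb: 28 days, starts Tue → 5 of (none)
Mar: 31 days, starts Tue → 5 of Tue, Wed, Thu
Apr: 30 days, starts Fri → 5 of Fri, Sat ✓
May: 31 days, starts Sun → 5 of Sun, Mon, Tue
Jun: 30 days, starts Wed → 5 of Wed, Thu
Jul: 31 days, starts Fri → 5 of Fri, Sat, Sun ✓
Aug: 31 days, starts Mon → 5 of Mon, Tue, Wed
Sep: 30 days, starts Thu → 5 of Thu, Fri
Oct: 31 days, starts Sat → 5 of Sat, Sun, Mon ✓
Nov: 30 days, starts Tue → 5 of Tue, Wed
Dec: 31 days, starts Thu → 5 of Thu, Fri, Sat ✓
Months with five Saturdays: Jan, Apr, Jul, Oct, Dec.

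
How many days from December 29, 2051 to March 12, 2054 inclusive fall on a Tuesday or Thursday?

December 29, 2051 is a Friday.
That's 805 days from start to end, counting both.
805 = 7 × 115, so the span is exactly 115 full weeks.
Each full week contributes 2 days from the set (Tue, Thu): 115 × 2 = 230.
Total: 230.

230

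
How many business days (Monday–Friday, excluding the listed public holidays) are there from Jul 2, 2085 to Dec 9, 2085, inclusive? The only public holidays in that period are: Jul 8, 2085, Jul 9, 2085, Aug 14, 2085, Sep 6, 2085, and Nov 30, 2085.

111

Jul 2, 2085 is a Monday.
The range spans 161 days (inclusive of both endpoints).
161 = 7 × 23, so the span is exactly 23 full weeks.
Each full week contributes 5 weekdays (Mon–Fri): 23 × 5 = 115.
Holidays: Jul 8, 2085 (Sun); Jul 9, 2085 (Mon); Aug 14, 2085 (Tue); Sep 6, 2085 (Thu); Nov 30, 2085 (Fri).
4 of the 5 holidays fall on weekdays; the rest are weekends and were already excluded.
Business days: 115 − 4 = 111.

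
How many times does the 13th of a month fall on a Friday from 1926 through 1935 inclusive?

18

Friday-the-13ths by year:
1926: Aug
1927: May
1928: Jan, Apr, Jul
1929: Sep, Dec
1930: Jun
1931: Feb, Mar, Nov
1932: May
1933: Jan, Oct
1934: Apr, Jul
1935: Sep, Dec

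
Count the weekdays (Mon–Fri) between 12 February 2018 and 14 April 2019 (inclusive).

305

12 February 2018 is a Monday.
The range spans 427 days (inclusive of both endpoints).
427 = 7 × 61, so the span is exactly 61 full weeks.
Each full week contributes 5 weekdays (Mon–Fri): 61 × 5 = 305.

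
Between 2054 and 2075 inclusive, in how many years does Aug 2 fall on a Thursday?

Day of week of August 2 in each year:
2054: Sun, 2055: Mon, 2056: Wed, 2057: Thu ✓, 2058: Fri, 2059: Sat, 2060: Mon, 2061: Tue, 2062: Wed, 2063: Thu ✓, 2064: Sat, 2065: Sun, 2066: Mon, 2067: Tue, 2068: Thu ✓, 2069: Fri, 2070: Sat, 2071: Sun, 2072: Tue, 2073: Wed, 2074: Thu ✓, 2075: Fri
Thursdays: 2057, 2063, 2068, 2074.

4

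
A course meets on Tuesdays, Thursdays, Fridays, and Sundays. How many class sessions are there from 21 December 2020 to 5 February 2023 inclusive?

21 December 2020 is a Monday.
From 21 December 2020 to 5 February 2023 is 777 days inclusive.
777 = 7 × 111, so the span is exactly 111 full weeks.
Each full week contributes 4 days from the set (Tue, Thu, Fri, Sun): 111 × 4 = 444.
Total: 444.

444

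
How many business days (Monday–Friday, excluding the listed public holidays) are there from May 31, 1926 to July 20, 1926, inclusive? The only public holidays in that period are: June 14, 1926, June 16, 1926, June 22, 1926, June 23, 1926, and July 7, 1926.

May 31, 1926 is a Monday.
That's 51 days from start to end, counting both.
51 = 7 × 7 + 2, so there are 7 full weeks plus 2 extra days.
Each full week contributes 5 weekdays (Mon–Fri): 7 × 5 = 35.
The 2 extra days are Monday, Tuesday — 2 of them qualify.
Total: 35 + 2 = 37.
Holidays: June 14, 1926 (Mon); June 16, 1926 (Wed); June 22, 1926 (Tue); June 23, 1926 (Wed); July 7, 1926 (Wed).
All 5 holidays fall on weekdays, so subtract 5.
Business days: 37 − 5 = 32.

32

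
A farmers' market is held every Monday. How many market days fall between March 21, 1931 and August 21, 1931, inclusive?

22 Mondays

March 21, 1931 is a Saturday.
That's 154 days from start to end, counting both.
154 = 7 × 22, so the span is exactly 22 full weeks.
Each full week contributes one Monday: 22 so far.
Total: 22.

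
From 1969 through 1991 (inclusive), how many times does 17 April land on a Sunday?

Day of week of April 17 in each year:
1969: Thu, 1970: Fri, 1971: Sat, 1972: Mon, 1973: Tue, 1974: Wed, 1975: Thu, 1976: Sat, 1977: Sun ✓, 1978: Mon, 1979: Tue, 1980: Thu, 1981: Fri, 1982: Sat, 1983: Sun ✓, 1984: Tue, 1985: Wed, 1986: Thu, 1987: Fri, 1988: Sun ✓, 1989: Mon, 1990: Tue, 1991: Wed
Sundays: 1977, 1983, 1988.

3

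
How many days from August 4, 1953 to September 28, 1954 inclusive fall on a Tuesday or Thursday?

August 4, 1953 is a Tuesday.
The range spans 421 days (inclusive of both endpoints).
421 = 7 × 60 + 1, so there are 60 full weeks plus 1 extra day.
Each full week contributes 2 days from the set (Tue, Thu): 60 × 2 = 120.
The 1 extra day is Tue — 1 of them qualifies.
Total: 120 + 1 = 121.

121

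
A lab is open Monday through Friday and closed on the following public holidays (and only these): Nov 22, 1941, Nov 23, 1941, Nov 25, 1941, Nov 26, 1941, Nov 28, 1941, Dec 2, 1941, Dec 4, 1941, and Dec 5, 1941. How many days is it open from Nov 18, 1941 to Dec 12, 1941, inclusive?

Nov 18, 1941 is a Tuesday.
From Nov 18, 1941 to Dec 12, 1941 is 25 days inclusive.
25 = 7 × 3 + 4, so there are 3 full weeks plus 4 extra days.
Each full week contributes 5 weekdays (Mon–Fri): 3 × 5 = 15.
The 4 extra days are Tuesday, Wednesday, Thursday, Friday — 4 of them qualify.
Total: 15 + 4 = 19.
Holidays: Nov 22, 1941 (Sat); Nov 23, 1941 (Sun); Nov 25, 1941 (Tue); Nov 26, 1941 (Wed); Nov 28, 1941 (Fri); Dec 2, 1941 (Tue); Dec 4, 1941 (Thu); Dec 5, 1941 (Fri).
6 of the 8 holidays fall on weekdays; the rest are weekends and were already excluded.
Business days: 19 − 6 = 13.

13 business days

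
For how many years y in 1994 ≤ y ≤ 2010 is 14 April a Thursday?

2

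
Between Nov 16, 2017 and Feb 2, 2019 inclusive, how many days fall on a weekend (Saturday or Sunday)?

127

Nov 16, 2017 is a Thursday.
From Nov 16, 2017 to Feb 2, 2019 is 444 days inclusive.
444 = 7 × 63 + 3, so there are 63 full weeks plus 3 extra days.
Each full week contributes 2 weekend days (Sat, Sun): 63 × 2 = 126.
The 3 extra days are Thursday, Friday, Saturday — 1 of them qualifies.
Total: 126 + 1 = 127.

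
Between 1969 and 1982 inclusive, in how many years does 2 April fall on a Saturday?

1

Day of week of April 2 in each year:
1969: Wed, 1970: Thu, 1971: Fri, 1972: Sun, 1973: Mon, 1974: Tue, 1975: Wed, 1976: Fri, 1977: Sat ✓, 1978: Sun, 1979: Mon, 1980: Wed, 1981: Thu, 1982: Fri
Saturdays: 1977.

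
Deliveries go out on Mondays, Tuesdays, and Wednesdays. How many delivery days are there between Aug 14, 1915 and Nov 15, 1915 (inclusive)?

Aug 14, 1915 is a Saturday.
The range spans 94 days (inclusive of both endpoints).
94 = 7 × 13 + 3, so there are 13 full weeks plus 3 extra days.
Each full week contributes 3 days from the set (Mon, Tue, Wed): 13 × 3 = 39.
The 3 extra days are Saturday, Sunday, Monday — 1 of them qualifies.
Total: 39 + 1 = 40.

40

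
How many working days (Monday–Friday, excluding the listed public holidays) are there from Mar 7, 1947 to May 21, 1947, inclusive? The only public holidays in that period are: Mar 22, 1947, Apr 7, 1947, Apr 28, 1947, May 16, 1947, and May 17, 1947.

Mar 7, 1947 is a Friday.
From Mar 7, 1947 to May 21, 1947 is 76 days inclusive.
76 = 7 × 10 + 6, so there are 10 full weeks plus 6 extra days.
Each full week contributes 5 weekdays (Mon–Fri): 10 × 5 = 50.
The 6 extra days are Friday, Saturday, Sunday, Monday, Tuesday, Wednesday — 4 of them qualify.
Total: 50 + 4 = 54.
Holidays: Mar 22, 1947 (Sat); Apr 7, 1947 (Mon); Apr 28, 1947 (Mon); May 16, 1947 (Fri); May 17, 1947 (Sat).
3 of the 5 holidays fall on weekdays; the rest are weekends and were already excluded.
Business days: 54 − 3 = 51.

51 working days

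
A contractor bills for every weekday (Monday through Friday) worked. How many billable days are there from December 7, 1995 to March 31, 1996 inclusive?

82 weekdays

December 7, 1995 is a Thursday.
That's 116 days from start to end, counting both.
116 = 7 × 16 + 4, so there are 16 full weeks plus 4 extra days.
Each full week contributes 5 weekdays (Mon–Fri): 16 × 5 = 80.
The 4 extra days are Thursday, Friday, Saturday, Sunday — 2 of them qualify.
Total: 80 + 2 = 82.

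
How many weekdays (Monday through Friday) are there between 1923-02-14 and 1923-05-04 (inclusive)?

58

1923-02-14 is a Wednesday.
From 1923-02-14 to 1923-05-04 is 80 days inclusive.
80 = 7 × 11 + 3, so there are 11 full weeks plus 3 extra days.
Each full week contributes 5 weekdays (Mon–Fri): 11 × 5 = 55.
The 3 extra days are Wednesday, Thursday, Friday — 3 of them qualify.
Total: 55 + 3 = 58.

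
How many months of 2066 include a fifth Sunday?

4

A month has five Sundays exactly when Sunday falls within its first (length − 28) days.
Jan: 31 days, starts Fri → 5 of Fri, Sat, Sun ✓
Feb: 28 days, starts Mon → 5 of (none)
Mar: 31 days, starts Mon → 5 of Mon, Tue, Wed
Apr: 30 days, starts Thu → 5 of Thu, Fri
May: 31 days, starts Sat → 5 of Sat, Sun, Mon ✓
Jun: 30 days, starts Tue → 5 of Tue, Wed
Jul: 31 days, starts Thu → 5 of Thu, Fri, Sat
Aug: 31 days, starts Sun → 5 of Sun, Mon, Tue ✓
Sep: 30 days, starts Wed → 5 of Wed, Thu
Oct: 31 days, starts Fri → 5 of Fri, Sat, Sun ✓
Nov: 30 days, starts Mon → 5 of Mon, Tue
Dec: 31 days, starts Wed → 5 of Wed, Thu, Fri
Months with five Sundays: Jan, May, Aug, Oct.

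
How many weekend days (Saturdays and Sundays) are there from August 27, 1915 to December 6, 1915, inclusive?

30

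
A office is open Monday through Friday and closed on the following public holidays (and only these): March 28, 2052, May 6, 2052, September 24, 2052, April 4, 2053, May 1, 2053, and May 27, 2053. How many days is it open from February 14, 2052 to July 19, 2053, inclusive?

367 business days

February 14, 2052 is a Wednesday.
The range spans 522 days (inclusive of both endpoints).
522 = 7 × 74 + 4, so there are 74 full weeks plus 4 extra days.
Each full week contributes 5 weekdays (Mon–Fri): 74 × 5 = 370.
The 4 extra days are Wed, Thu, Fri, Sat — 3 of them qualify.
Total: 370 + 3 = 373.
Holidays: March 28, 2052 (Thu); May 6, 2052 (Mon); September 24, 2052 (Tue); April 4, 2053 (Fri); May 1, 2053 (Thu); May 27, 2053 (Tue).
All 6 holidays fall on weekdays, so subtract 6.
Business days: 373 − 6 = 367.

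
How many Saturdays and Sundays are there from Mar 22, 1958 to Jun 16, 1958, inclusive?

Mar 22, 1958 is a Saturday.
The range spans 87 days (inclusive of both endpoints).
87 = 7 × 12 + 3, so there are 12 full weeks plus 3 extra days.
Each full week contributes 2 weekend days (Sat, Sun): 12 × 2 = 24.
The 3 extra days are Saturday, Sunday, Monday — 2 of them qualify.
Total: 24 + 2 = 26.

26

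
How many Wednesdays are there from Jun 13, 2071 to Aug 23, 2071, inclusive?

Jun 13, 2071 is a Saturday.
The range spans 72 days (inclusive of both endpoints).
72 = 7 × 10 + 2, so there are 10 full weeks plus 2 extra days.
Each full week contributes one Wednesday: 10 so far.
The 2 extra days are Sat, Sun — none qualify.
Total: 10 + 0 = 10.

10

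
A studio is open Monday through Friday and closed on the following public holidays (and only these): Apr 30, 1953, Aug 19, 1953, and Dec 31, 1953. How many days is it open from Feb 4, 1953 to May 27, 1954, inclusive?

339 working days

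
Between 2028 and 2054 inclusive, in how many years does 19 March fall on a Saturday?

4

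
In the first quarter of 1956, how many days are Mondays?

13

1 January 1956 is a Sunday.
That's 91 days from start to end, counting both.
91 = 7 × 13, so the span is exactly 13 full weeks.
Each full week contributes one Monday: 13 so far.
Total: 13.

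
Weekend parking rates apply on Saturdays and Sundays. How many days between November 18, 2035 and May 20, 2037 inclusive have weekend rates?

November 18, 2035 is a Sunday.
The range spans 550 days (inclusive of both endpoints).
550 = 7 × 78 + 4, so there are 78 full weeks plus 4 extra days.
Each full week contributes 2 weekend days (Sat, Sun): 78 × 2 = 156.
The 4 extra days are Sunday, Monday, Tuesday, Wednesday — 1 of them qualifies.
Total: 156 + 1 = 157.

157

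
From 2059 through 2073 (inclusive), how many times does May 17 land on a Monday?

Day of week of May 17 in each year:
2059: Sat, 2060: Mon ✓, 2061: Tue, 2062: Wed, 2063: Thu, 2064: Sat, 2065: Sun, 2066: Mon ✓, 2067: Tue, 2068: Thu, 2069: Fri, 2070: Sat, 2071: Sun, 2072: Tue, 2073: Wed
Mondays: 2060, 2066.

2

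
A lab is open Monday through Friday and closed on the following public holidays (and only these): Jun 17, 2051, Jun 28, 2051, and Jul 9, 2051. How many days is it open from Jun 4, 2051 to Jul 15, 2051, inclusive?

29 business days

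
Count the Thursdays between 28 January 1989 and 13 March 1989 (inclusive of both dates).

28 January 1989 is a Saturday.
From 28 January 1989 to 13 March 1989 is 45 days inclusive.
45 = 7 × 6 + 3, so there are 6 full weeks plus 3 extra days.
Each full week contributes one Thursday: 6 so far.
The 3 extra days are Saturday, Sunday, Monday — none qualify.
Total: 6 + 0 = 6.

6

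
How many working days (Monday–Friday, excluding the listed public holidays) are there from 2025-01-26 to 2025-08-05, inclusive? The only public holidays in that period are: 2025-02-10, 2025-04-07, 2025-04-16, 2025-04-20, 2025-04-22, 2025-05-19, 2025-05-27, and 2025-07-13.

2025-01-26 is a Sunday.
The range spans 192 days (inclusive of both endpoints).
192 = 7 × 27 + 3, so there are 27 full weeks plus 3 extra days.
Each full week contributes 5 weekdays (Mon–Fri): 27 × 5 = 135.
The 3 extra days are Sunday, Monday, Tuesday — 2 of them qualify.
Total: 135 + 2 = 137.
Holidays: 2025-02-10 (Mon); 2025-04-07 (Mon); 2025-04-16 (Wed); 2025-04-20 (Sun); 2025-04-22 (Tue); 2025-05-19 (Mon); 2025-05-27 (Tue); 2025-07-13 (Sun).
6 of the 8 holidays fall on weekdays; the rest are weekends and were already excluded.
Business days: 137 − 6 = 131.

131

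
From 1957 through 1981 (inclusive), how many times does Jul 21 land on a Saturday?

Day of week of July 21 in each year:
1957: Sun, 1958: Mon, 1959: Tue, 1960: Thu, 1961: Fri, 1962: Sat ✓, 1963: Sun, 1964: Tue, 1965: Wed, 1966: Thu, 1967: Fri, 1968: Sun, 1969: Mon, 1970: Tue, 1971: Wed, 1972: Fri, 1973: Sat ✓, 1974: Sun, 1975: Mon, 1976: Wed, 1977: Thu, 1978: Fri, 1979: Sat ✓, 1980: Mon, 1981: Tue
Saturdays: 1962, 1973, 1979.

3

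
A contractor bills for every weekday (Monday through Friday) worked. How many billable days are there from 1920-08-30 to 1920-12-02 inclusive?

1920-08-30 is a Monday.
The range spans 95 days (inclusive of both endpoints).
95 = 7 × 13 + 4, so there are 13 full weeks plus 4 extra days.
Each full week contributes 5 weekdays (Mon–Fri): 13 × 5 = 65.
The 4 extra days are Mon, Tue, Wed, Thu — 4 of them qualify.
Total: 65 + 4 = 69.

69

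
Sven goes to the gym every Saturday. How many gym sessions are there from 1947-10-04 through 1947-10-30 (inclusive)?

1947-10-04 is a Saturday.
From 1947-10-04 to 1947-10-30 is 27 days inclusive.
27 = 7 × 3 + 6, so there are 3 full weeks plus 6 extra days.
Each full week contributes one Saturday: 3 so far.
The 6 extra days are Saturday, Sunday, Monday, Tuesday, Wednesday, Thursday — 1 of them qualifies.
Total: 3 + 1 = 4.

4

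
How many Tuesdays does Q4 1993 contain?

13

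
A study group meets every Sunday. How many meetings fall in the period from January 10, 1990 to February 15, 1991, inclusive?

57

January 10, 1990 is a Wednesday.
From January 10, 1990 to February 15, 1991 is 402 days inclusive.
402 = 7 × 57 + 3, so there are 57 full weeks plus 3 extra days.
Each full week contributes one Sunday: 57 so far.
The 3 extra days are Wed, Thu, Fri — none qualify.
Total: 57 + 0 = 57.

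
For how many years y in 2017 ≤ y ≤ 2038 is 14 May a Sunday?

4

Day of week of May 14 in each year:
2017: Sun ✓, 2018: Mon, 2019: Tue, 2020: Thu, 2021: Fri, 2022: Sat, 2023: Sun ✓, 2024: Tue, 2025: Wed, 2026: Thu, 2027: Fri, 2028: Sun ✓, 2029: Mon, 2030: Tue, 2031: Wed, 2032: Fri, 2033: Sat, 2034: Sun ✓, 2035: Mon, 2036: Wed, 2037: Thu, 2038: Fri
Sundays: 2017, 2023, 2028, 2034.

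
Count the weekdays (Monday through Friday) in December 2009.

23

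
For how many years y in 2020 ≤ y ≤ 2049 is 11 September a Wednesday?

Day of week of September 11 in each year:
2020: Fri, 2021: Sat, 2022: Sun, 2023: Mon, 2024: Wed ✓, 2025: Thu, 2026: Fri, 2027: Sat, 2028: Mon, 2029: Tue, 2030: Wed ✓, 2031: Thu, 2032: Sat, 2033: Sun, 2034: Mon, 2035: Tue, 2036: Thu, 2037: Fri, 2038: Sat, 2039: Sun, 2040: Tue, 2041: Wed ✓, 2042: Thu, 2043: Fri, 2044: Sun, 2045: Mon, 2046: Tue, 2047: Wed ✓, 2048: Fri, 2049: Sat
Wednesdays: 2024, 2030, 2041, 2047.

4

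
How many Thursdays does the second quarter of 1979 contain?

April 1, 1979 is a Sunday.
The range spans 91 days (inclusive of both endpoints).
91 = 7 × 13, so the span is exactly 13 full weeks.
Each full week contributes one Thursday: 13 so far.

13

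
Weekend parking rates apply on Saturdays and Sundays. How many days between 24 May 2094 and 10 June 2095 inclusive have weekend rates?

24 May 2094 is a Monday.
That's 383 days from start to end, counting both.
383 = 7 × 54 + 5, so there are 54 full weeks plus 5 extra days.
Each full week contributes 2 weekend days (Sat, Sun): 54 × 2 = 108.
The 5 extra days are Monday, Tuesday, Wednesday, Thursday, Friday — none qualify.
Total: 108 + 0 = 108.

108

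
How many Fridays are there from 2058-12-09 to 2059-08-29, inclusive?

38 Fridays

2058-12-09 is a Monday.
From 2058-12-09 to 2059-08-29 is 264 days inclusive.
264 = 7 × 37 + 5, so there are 37 full weeks plus 5 extra days.
Each full week contributes one Friday: 37 so far.
The 5 extra days are Monday, Tuesday, Wednesday, Thursday, Friday — 1 of them qualifies.
Total: 37 + 1 = 38.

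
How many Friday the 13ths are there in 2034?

The 13th falls on a Friday when the month's 13th has weekday Fri.
Jan 13 is Fri ✓; Feb 13 is Mon; Mar 13 is Mon; Apr 13 is Thu; May 13 is Sat; Jun 13 is Tue; Jul 13 is Thu; Aug 13 is Sun; Sep 13 is Wed; Oct 13 is Fri ✓; Nov 13 is Mon; Dec 13 is Wed.
Friday the 13ths: Jan, Oct.

2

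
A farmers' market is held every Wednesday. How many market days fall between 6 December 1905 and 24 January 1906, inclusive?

6 December 1905 is a Wednesday.
The range spans 50 days (inclusive of both endpoints).
50 = 7 × 7 + 1, so there are 7 full weeks plus 1 extra day.
Each full week contributes one Wednesday: 7 so far.
The 1 extra day is Wed — 1 of them qualifies.
Total: 7 + 1 = 8.

8 Wednesdays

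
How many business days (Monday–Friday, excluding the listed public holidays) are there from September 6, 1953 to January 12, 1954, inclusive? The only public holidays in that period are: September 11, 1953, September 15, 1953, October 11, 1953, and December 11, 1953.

89 business days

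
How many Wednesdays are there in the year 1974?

52

Jan 1, 1974 is a Tuesday.
From Jan 1, 1974 to Dec 31, 1974 is 365 days inclusive.
365 = 7 × 52 + 1, so there are 52 full weeks plus 1 extra day.
Each full week contributes one Wednesday: 52 so far.
The 1 extra day is Tuesday — none qualify.
Total: 52 + 0 = 52.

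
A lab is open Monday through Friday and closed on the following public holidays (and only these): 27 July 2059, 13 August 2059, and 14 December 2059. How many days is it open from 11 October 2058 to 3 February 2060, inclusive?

342

11 October 2058 is a Friday.
That's 481 days from start to end, counting both.
481 = 7 × 68 + 5, so there are 68 full weeks plus 5 extra days.
Each full week contributes 5 weekdays (Mon–Fri): 68 × 5 = 340.
The 5 extra days are Friday, Saturday, Sunday, Monday, Tuesday — 3 of them qualify.
Total: 340 + 3 = 343.
Holidays: 27 July 2059 (Sun); 13 August 2059 (Wed); 14 December 2059 (Sun).
1 of the 3 holidays fall on weekdays; the rest are weekends and were already excluded.
Business days: 343 − 1 = 342.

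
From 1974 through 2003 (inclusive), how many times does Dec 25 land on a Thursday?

5

Day of week of December 25 in each year:
1974: Wed, 1975: Thu ✓, 1976: Sat, 1977: Sun, 1978: Mon, 1979: Tue, 1980: Thu ✓, 1981: Fri, 1982: Sat, 1983: Sun, 1984: Tue, 1985: Wed, 1986: Thu ✓, 1987: Fri, 1988: Sun, 1989: Mon, 1990: Tue, 1991: Wed, 1992: Fri, 1993: Sat, 1994: Sun, 1995: Mon, 1996: Wed, 1997: Thu ✓, 1998: Fri, 1999: Sat, 2000: Mon, 2001: Tue, 2002: Wed, 2003: Thu ✓
Thursdays: 1975, 1980, 1986, 1997, 2003.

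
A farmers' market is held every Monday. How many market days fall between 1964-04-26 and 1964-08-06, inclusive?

1964-04-26 is a Sunday.
That's 103 days from start to end, counting both.
103 = 7 × 14 + 5, so there are 14 full weeks plus 5 extra days.
Each full week contributes one Monday: 14 so far.
The 5 extra days are Sun, Mon, Tue, Wed, Thu — 1 of them qualifies.
Total: 14 + 1 = 15.

15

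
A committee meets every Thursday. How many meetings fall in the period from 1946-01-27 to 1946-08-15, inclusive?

1946-01-27 is a Sunday.
From 1946-01-27 to 1946-08-15 is 201 days inclusive.
201 = 7 × 28 + 5, so there are 28 full weeks plus 5 extra days.
Each full week contributes one Thursday: 28 so far.
The 5 extra days are Sunday, Monday, Tuesday, Wednesday, Thursday — 1 of them qualifies.
Total: 28 + 1 = 29.

29 Thursdays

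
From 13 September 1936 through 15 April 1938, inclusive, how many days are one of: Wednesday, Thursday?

166

13 September 1936 is a Sunday.
From 13 September 1936 to 15 April 1938 is 580 days inclusive.
580 = 7 × 82 + 6, so there are 82 full weeks plus 6 extra days.
Each full week contributes 2 days from the set (Wed, Thu): 82 × 2 = 164.
The 6 extra days are Sun, Mon, Tue, Wed, Thu, Fri — 2 of them qualify.
Total: 164 + 2 = 166.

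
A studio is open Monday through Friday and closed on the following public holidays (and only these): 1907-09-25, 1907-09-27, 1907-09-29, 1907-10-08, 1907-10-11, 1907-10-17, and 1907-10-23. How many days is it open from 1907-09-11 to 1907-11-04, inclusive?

1907-09-11 is a Wednesday.
The range spans 55 days (inclusive of both endpoints).
55 = 7 × 7 + 6, so there are 7 full weeks plus 6 extra days.
Each full week contributes 5 weekdays (Mon–Fri): 7 × 5 = 35.
The 6 extra days are Wednesday, Thursday, Friday, Saturday, Sunday, Monday — 4 of them qualify.
Total: 35 + 4 = 39.
Holidays: 1907-09-25 (Wed); 1907-09-27 (Fri); 1907-09-29 (Sun); 1907-10-08 (Tue); 1907-10-11 (Fri); 1907-10-17 (Thu); 1907-10-23 (Wed).
6 of the 7 holidays fall on weekdays; the rest are weekends and were already excluded.
Business days: 39 − 6 = 33.

33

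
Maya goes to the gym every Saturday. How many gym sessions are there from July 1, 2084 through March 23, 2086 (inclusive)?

91 Saturdays

July 1, 2084 is a Saturday.
From July 1, 2084 to March 23, 2086 is 631 days inclusive.
631 = 7 × 90 + 1, so there are 90 full weeks plus 1 extra day.
Each full week contributes one Saturday: 90 so far.
The 1 extra day is Saturday — 1 of them qualifies.
Total: 90 + 1 = 91.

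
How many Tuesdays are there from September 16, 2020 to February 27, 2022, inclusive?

September 16, 2020 is a Wednesday.
That's 530 days from start to end, counting both.
530 = 7 × 75 + 5, so there are 75 full weeks plus 5 extra days.
Each full week contributes one Tuesday: 75 so far.
The 5 extra days are Wednesday, Thursday, Friday, Saturday, Sunday — none qualify.
Total: 75 + 0 = 75.

75 Tuesdays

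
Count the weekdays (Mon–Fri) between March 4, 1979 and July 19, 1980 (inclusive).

360 weekdays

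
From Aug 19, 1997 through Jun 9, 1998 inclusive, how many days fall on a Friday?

Aug 19, 1997 is a Tuesday.
The range spans 295 days (inclusive of both endpoints).
295 = 7 × 42 + 1, so there are 42 full weeks plus 1 extra day.
Each full week contributes one Friday: 42 so far.
The 1 extra day is Tue — none qualify.
Total: 42 + 0 = 42.

42 Fridays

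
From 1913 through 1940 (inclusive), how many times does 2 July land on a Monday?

4

Day of week of July 2 in each year:
1913: Wed, 1914: Thu, 1915: Fri, 1916: Sun, 1917: Mon ✓, 1918: Tue, 1919: Wed, 1920: Fri, 1921: Sat, 1922: Sun, 1923: Mon ✓, 1924: Wed, 1925: Thu, 1926: Fri, 1927: Sat, 1928: Mon ✓, 1929: Tue, 1930: Wed, 1931: Thu, 1932: Sat, 1933: Sun, 1934: Mon ✓, 1935: Tue, 1936: Thu, 1937: Fri, 1938: Sat, 1939: Sun, 1940: Tue
Mondays: 1917, 1923, 1928, 1934.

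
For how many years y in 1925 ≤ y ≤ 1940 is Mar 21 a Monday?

Day of week of March 21 in each year:
1925: Sat, 1926: Sun, 1927: Mon ✓, 1928: Wed, 1929: Thu, 1930: Fri, 1931: Sat, 1932: Mon ✓, 1933: Tue, 1934: Wed, 1935: Thu, 1936: Sat, 1937: Sun, 1938: Mon ✓, 1939: Tue, 1940: Thu
Mondays: 1927, 1932, 1938.

3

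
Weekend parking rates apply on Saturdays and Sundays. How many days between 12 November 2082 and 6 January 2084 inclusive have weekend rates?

12 November 2082 is a Thursday.
The range spans 421 days (inclusive of both endpoints).
421 = 7 × 60 + 1, so there are 60 full weeks plus 1 extra day.
Each full week contributes 2 weekend days (Sat, Sun): 60 × 2 = 120.
The 1 extra day is Thu — none qualify.
Total: 120 + 0 = 120.

120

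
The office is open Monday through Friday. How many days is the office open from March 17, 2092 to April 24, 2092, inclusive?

29

March 17, 2092 is a Monday.
The range spans 39 days (inclusive of both endpoints).
39 = 7 × 5 + 4, so there are 5 full weeks plus 4 extra days.
Each full week contributes 5 weekdays (Mon–Fri): 5 × 5 = 25.
The 4 extra days are Monday, Tuesday, Wednesday, Thursday — 4 of them qualify.
Total: 25 + 4 = 29.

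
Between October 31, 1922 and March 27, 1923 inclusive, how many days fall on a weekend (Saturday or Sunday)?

42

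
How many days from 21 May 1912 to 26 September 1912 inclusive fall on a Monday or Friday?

36

21 May 1912 is a Tuesday.
From 21 May 1912 to 26 September 1912 is 129 days inclusive.
129 = 7 × 18 + 3, so there are 18 full weeks plus 3 extra days.
Each full week contributes 2 days from the set (Mon, Fri): 18 × 2 = 36.
The 3 extra days are Tuesday, Wednesday, Thursday — none qualify.
Total: 36 + 0 = 36.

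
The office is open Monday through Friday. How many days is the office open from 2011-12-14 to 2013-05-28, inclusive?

380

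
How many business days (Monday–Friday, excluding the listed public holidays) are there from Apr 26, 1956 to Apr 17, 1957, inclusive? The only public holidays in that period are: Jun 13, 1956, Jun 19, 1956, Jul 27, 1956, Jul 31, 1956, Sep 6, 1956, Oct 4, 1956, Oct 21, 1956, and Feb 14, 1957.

248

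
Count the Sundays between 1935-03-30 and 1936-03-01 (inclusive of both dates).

49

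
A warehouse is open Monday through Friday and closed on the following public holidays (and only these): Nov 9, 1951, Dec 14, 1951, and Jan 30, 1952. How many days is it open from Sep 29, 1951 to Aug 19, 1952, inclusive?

229 business days

Sep 29, 1951 is a Saturday.
That's 326 days from start to end, counting both.
326 = 7 × 46 + 4, so there are 46 full weeks plus 4 extra days.
Each full week contributes 5 weekdays (Mon–Fri): 46 × 5 = 230.
The 4 extra days are Sat, Sun, Mon, Tue — 2 of them qualify.
Total: 230 + 2 = 232.
Holidays: Nov 9, 1951 (Fri); Dec 14, 1951 (Fri); Jan 30, 1952 (Wed).
All 3 holidays fall on weekdays, so subtract 3.
Business days: 232 − 3 = 229.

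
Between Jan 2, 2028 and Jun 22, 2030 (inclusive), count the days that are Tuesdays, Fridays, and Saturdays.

387

Jan 2, 2028 is a Sunday.
That's 903 days from start to end, counting both.
903 = 7 × 129, so the span is exactly 129 full weeks.
Each full week contributes 3 days from the set (Tue, Fri, Sat): 129 × 3 = 387.
Total: 387.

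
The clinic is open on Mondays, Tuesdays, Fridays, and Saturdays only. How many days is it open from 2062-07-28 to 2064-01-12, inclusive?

306

2062-07-28 is a Friday.
From 2062-07-28 to 2064-01-12 is 534 days inclusive.
534 = 7 × 76 + 2, so there are 76 full weeks plus 2 extra days.
Each full week contributes 4 days from the set (Mon, Tue, Fri, Sat): 76 × 4 = 304.
The 2 extra days are Fri, Sat — 2 of them qualify.
Total: 304 + 2 = 306.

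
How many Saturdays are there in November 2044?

1 November 2044 is a Tuesday.
That's 30 days from start to end, counting both.
30 = 7 × 4 + 2, so there are 4 full weeks plus 2 extra days.
Each full week contributes one Saturday: 4 so far.
The 2 extra days are Tuesday, Wednesday — none qualify.
Total: 4 + 0 = 4.

4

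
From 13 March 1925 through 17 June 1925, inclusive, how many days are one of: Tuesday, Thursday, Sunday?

13 March 1925 is a Friday.
That's 97 days from start to end, counting both.
97 = 7 × 13 + 6, so there are 13 full weeks plus 6 extra days.
Each full week contributes 3 days from the set (Tue, Thu, Sun): 13 × 3 = 39.
The 6 extra days are Friday, Saturday, Sunday, Monday, Tuesday, Wednesday — 2 of them qualify.
Total: 39 + 2 = 41.

41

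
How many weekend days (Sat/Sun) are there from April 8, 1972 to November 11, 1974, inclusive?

272

April 8, 1972 is a Saturday.
From April 8, 1972 to November 11, 1974 is 948 days inclusive.
948 = 7 × 135 + 3, so there are 135 full weeks plus 3 extra days.
Each full week contributes 2 weekend days (Sat, Sun): 135 × 2 = 270.
The 3 extra days are Saturday, Sunday, Monday — 2 of them qualify.
Total: 270 + 2 = 272.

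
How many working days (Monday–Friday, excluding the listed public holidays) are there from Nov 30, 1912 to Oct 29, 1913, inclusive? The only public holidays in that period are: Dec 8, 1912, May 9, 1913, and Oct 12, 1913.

Nov 30, 1912 is a Saturday.
From Nov 30, 1912 to Oct 29, 1913 is 334 days inclusive.
334 = 7 × 47 + 5, so there are 47 full weeks plus 5 extra days.
Each full week contributes 5 weekdays (Mon–Fri): 47 × 5 = 235.
The 5 extra days are Sat, Sun, Mon, Tue, Wed — 3 of them qualify.
Total: 235 + 3 = 238.
Holidays: Dec 8, 1912 (Sun); May 9, 1913 (Fri); Oct 12, 1913 (Sun).
1 of the 3 holidays fall on weekdays; the rest are weekends and were already excluded.
Business days: 238 − 1 = 237.

237 working days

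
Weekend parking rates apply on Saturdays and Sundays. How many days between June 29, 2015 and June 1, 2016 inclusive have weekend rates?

June 29, 2015 is a Monday.
The range spans 339 days (inclusive of both endpoints).
339 = 7 × 48 + 3, so there are 48 full weeks plus 3 extra days.
Each full week contributes 2 weekend days (Sat, Sun): 48 × 2 = 96.
The 3 extra days are Mon, Tue, Wed — none qualify.
Total: 96 + 0 = 96.

96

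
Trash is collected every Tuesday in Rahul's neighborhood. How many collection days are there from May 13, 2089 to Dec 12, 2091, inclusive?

135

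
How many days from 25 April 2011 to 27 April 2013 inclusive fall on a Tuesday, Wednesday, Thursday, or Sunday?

419

25 April 2011 is a Monday.
From 25 April 2011 to 27 April 2013 is 734 days inclusive.
734 = 7 × 104 + 6, so there are 104 full weeks plus 6 extra days.
Each full week contributes 4 days from the set (Tue, Wed, Thu, Sun): 104 × 4 = 416.
The 6 extra days are Monday, Tuesday, Wednesday, Thursday, Friday, Saturday — 3 of them qualify.
Total: 416 + 3 = 419.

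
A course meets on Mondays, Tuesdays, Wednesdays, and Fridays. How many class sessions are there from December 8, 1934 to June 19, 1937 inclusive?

528

December 8, 1934 is a Saturday.
That's 925 days from start to end, counting both.
925 = 7 × 132 + 1, so there are 132 full weeks plus 1 extra day.
Each full week contributes 4 days from the set (Mon, Tue, Wed, Fri): 132 × 4 = 528.
The 1 extra day is Sat — none qualify.
Total: 528 + 0 = 528.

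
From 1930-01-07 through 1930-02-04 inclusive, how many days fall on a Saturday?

4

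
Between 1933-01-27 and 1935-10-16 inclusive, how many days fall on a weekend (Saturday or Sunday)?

284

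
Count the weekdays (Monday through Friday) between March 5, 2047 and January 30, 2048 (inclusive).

238

March 5, 2047 is a Tuesday.
That's 332 days from start to end, counting both.
332 = 7 × 47 + 3, so there are 47 full weeks plus 3 extra days.
Each full week contributes 5 weekdays (Mon–Fri): 47 × 5 = 235.
The 3 extra days are Tuesday, Wednesday, Thursday — 3 of them qualify.
Total: 235 + 3 = 238.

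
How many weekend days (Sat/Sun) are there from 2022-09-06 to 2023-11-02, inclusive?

2022-09-06 is a Tuesday.
The range spans 423 days (inclusive of both endpoints).
423 = 7 × 60 + 3, so there are 60 full weeks plus 3 extra days.
Each full week contributes 2 weekend days (Sat, Sun): 60 × 2 = 120.
The 3 extra days are Tue, Wed, Thu — none qualify.
Total: 120 + 0 = 120.

120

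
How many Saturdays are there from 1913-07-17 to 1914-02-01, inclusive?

29

1913-07-17 is a Thursday.
From 1913-07-17 to 1914-02-01 is 200 days inclusive.
200 = 7 × 28 + 4, so there are 28 full weeks plus 4 extra days.
Each full week contributes one Saturday: 28 so far.
The 4 extra days are Thursday, Friday, Saturday, Sunday — 1 of them qualifies.
Total: 28 + 1 = 29.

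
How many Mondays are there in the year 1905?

52

January 1, 1905 is a Sunday.
That's 365 days from start to end, counting both.
365 = 7 × 52 + 1, so there are 52 full weeks plus 1 extra day.
Each full week contributes one Monday: 52 so far.
The 1 extra day is Sunday — none qualify.
Total: 52 + 0 = 52.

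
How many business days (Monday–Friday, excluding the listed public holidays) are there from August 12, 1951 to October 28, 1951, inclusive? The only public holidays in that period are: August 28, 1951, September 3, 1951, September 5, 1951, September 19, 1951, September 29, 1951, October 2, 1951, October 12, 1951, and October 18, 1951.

48

August 12, 1951 is a Sunday.
From August 12, 1951 to October 28, 1951 is 78 days inclusive.
78 = 7 × 11 + 1, so there are 11 full weeks plus 1 extra day.
Each full week contributes 5 weekdays (Mon–Fri): 11 × 5 = 55.
The 1 extra day is Sun — none qualify.
Total: 55 + 0 = 55.
Holidays: August 28, 1951 (Tue); September 3, 1951 (Mon); September 5, 1951 (Wed); September 19, 1951 (Wed); September 29, 1951 (Sat); October 2, 1951 (Tue); October 12, 1951 (Fri); October 18, 1951 (Thu).
7 of the 8 holidays fall on weekdays; the rest are weekends and were already excluded.
Business days: 55 − 7 = 48.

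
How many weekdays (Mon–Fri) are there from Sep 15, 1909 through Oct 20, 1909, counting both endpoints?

Sep 15, 1909 is a Wednesday.
From Sep 15, 1909 to Oct 20, 1909 is 36 days inclusive.
36 = 7 × 5 + 1, so there are 5 full weeks plus 1 extra day.
Each full week contributes 5 weekdays (Mon–Fri): 5 × 5 = 25.
The 1 extra day is Wednesday — 1 of them qualifies.
Total: 25 + 1 = 26.

26 weekdays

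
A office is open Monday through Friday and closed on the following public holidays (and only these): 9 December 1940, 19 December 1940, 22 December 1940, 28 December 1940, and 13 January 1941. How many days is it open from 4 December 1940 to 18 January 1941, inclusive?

30

4 December 1940 is a Wednesday.
That's 46 days from start to end, counting both.
46 = 7 × 6 + 4, so there are 6 full weeks plus 4 extra days.
Each full week contributes 5 weekdays (Mon–Fri): 6 × 5 = 30.
The 4 extra days are Wednesday, Thursday, Friday, Saturday — 3 of them qualify.
Total: 30 + 3 = 33.
Holidays: 9 December 1940 (Mon); 19 December 1940 (Thu); 22 December 1940 (Sun); 28 December 1940 (Sat); 13 January 1941 (Mon).
3 of the 5 holidays fall on weekdays; the rest are weekends and were already excluded.
Business days: 33 − 3 = 30.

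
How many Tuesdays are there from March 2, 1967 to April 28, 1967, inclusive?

March 2, 1967 is a Thursday.
The range spans 58 days (inclusive of both endpoints).
58 = 7 × 8 + 2, so there are 8 full weeks plus 2 extra days.
Each full week contributes one Tuesday: 8 so far.
The 2 extra days are Thursday, Friday — none qualify.
Total: 8 + 0 = 8.

8 Tuesdays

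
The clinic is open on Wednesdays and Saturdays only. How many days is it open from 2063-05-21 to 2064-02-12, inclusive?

2063-05-21 is a Monday.
The range spans 268 days (inclusive of both endpoints).
268 = 7 × 38 + 2, so there are 38 full weeks plus 2 extra days.
Each full week contributes 2 days from the set (Wed, Sat): 38 × 2 = 76.
The 2 extra days are Mon, Tue — none qualify.
Total: 76 + 0 = 76.

76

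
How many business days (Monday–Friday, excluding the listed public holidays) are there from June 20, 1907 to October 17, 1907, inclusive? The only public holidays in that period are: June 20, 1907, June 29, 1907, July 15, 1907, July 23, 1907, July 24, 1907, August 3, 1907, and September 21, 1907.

82

June 20, 1907 is a Thursday.
From June 20, 1907 to October 17, 1907 is 120 days inclusive.
120 = 7 × 17 + 1, so there are 17 full weeks plus 1 extra day.
Each full week contributes 5 weekdays (Mon–Fri): 17 × 5 = 85.
The 1 extra day is Thursday — 1 of them qualifies.
Total: 85 + 1 = 86.
Holidays: June 20, 1907 (Thu); June 29, 1907 (Sat); July 15, 1907 (Mon); July 23, 1907 (Tue); July 24, 1907 (Wed); August 3, 1907 (Sat); September 21, 1907 (Sat).
4 of the 7 holidays fall on weekdays; the rest are weekends and were already excluded.
Business days: 86 − 4 = 82.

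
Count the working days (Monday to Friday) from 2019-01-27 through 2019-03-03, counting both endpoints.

25

2019-01-27 is a Sunday.
The range spans 36 days (inclusive of both endpoints).
36 = 7 × 5 + 1, so there are 5 full weeks plus 1 extra day.
Each full week contributes 5 weekdays (Mon–Fri): 5 × 5 = 25.
The 1 extra day is Sun — none qualify.
Total: 25 + 0 = 25.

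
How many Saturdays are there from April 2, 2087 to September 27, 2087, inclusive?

April 2, 2087 is a Wednesday.
From April 2, 2087 to September 27, 2087 is 179 days inclusive.
179 = 7 × 25 + 4, so there are 25 full weeks plus 4 extra days.
Each full week contributes one Saturday: 25 so far.
The 4 extra days are Wed, Thu, Fri, Sat — 1 of them qualifies.
Total: 25 + 1 = 26.

26 Saturdays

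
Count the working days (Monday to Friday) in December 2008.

23

1 December 2008 is a Monday.
That's 31 days from start to end, counting both.
31 = 7 × 4 + 3, so there are 4 full weeks plus 3 extra days.
Each full week contributes 5 weekdays (Mon–Fri): 4 × 5 = 20.
The 3 extra days are Mon, Tue, Wed — 3 of them qualify.
Total: 20 + 3 = 23.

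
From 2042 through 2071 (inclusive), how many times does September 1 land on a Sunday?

4

Day of week of September 1 in each year:
2042: Mon, 2043: Tue, 2044: Thu, 2045: Fri, 2046: Sat, 2047: Sun ✓, 2048: Tue, 2049: Wed, 2050: Thu, 2051: Fri, 2052: Sun ✓, 2053: Mon, 2054: Tue, 2055: Wed, 2056: Fri, 2057: Sat, 2058: Sun ✓, 2059: Mon, 2060: Wed, 2061: Thu, 2062: Fri, 2063: Sat, 2064: Mon, 2065: Tue, 2066: Wed, 2067: Thu, 2068: Sat, 2069: Sun ✓, 2070: Mon, 2071: Tue
Sundays: 2047, 2052, 2058, 2069.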